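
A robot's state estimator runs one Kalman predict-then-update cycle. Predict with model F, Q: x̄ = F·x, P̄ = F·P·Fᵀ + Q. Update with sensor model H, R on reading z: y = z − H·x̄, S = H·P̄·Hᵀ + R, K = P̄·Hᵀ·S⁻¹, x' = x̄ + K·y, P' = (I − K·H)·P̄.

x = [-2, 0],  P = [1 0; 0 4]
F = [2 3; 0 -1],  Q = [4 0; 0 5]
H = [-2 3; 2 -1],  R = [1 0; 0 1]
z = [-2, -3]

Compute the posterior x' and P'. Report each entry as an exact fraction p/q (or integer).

x̄ = F·x = [-4, 0]
P̄ = F·P·Fᵀ + Q = [44 -12; -12 9]
y = z − H·x̄ = [-10, 5]
S = H·P̄·Hᵀ + R = [402 -299; -299 234]
K = P̄·Hᵀ·S⁻¹ = [68/359 3124/4667; 159/359 1983/4667]
x' = x̄ + K·y = [-11888/4667, -10755/4667]
P' = (I − K·H)·P̄ = [2564/4667 2004/4667; 2004/4667 2025/4667]

x' = [-11888/4667, -10755/4667]
P' = [2564/4667 2004/4667; 2004/4667 2025/4667]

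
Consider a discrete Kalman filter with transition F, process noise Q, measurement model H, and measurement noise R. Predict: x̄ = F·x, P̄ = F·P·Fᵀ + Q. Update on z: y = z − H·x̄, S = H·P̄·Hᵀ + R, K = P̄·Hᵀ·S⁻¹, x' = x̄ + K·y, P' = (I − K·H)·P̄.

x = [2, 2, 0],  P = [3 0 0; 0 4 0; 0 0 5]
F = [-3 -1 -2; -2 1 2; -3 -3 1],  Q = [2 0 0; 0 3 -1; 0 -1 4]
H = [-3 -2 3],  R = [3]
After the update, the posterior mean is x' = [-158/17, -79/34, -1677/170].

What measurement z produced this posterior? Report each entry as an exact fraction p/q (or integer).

x̄ = F·x = [-8, -2, -12]
P̄ = F·P·Fᵀ + Q = [53 -6 29; -6 39 15; 29 15 72]
S = H·P̄·Hᵀ + R = [510]
K = P̄·Hᵀ·S⁻¹ = [-2/17; -1/34; 33/170]
x' − x̄ = [-22/17, -11/34, 363/170] = K·y
y = (KᵀK)⁻¹·Kᵀ·(x' − x̄) = [11]
z = y + H·x̄ = [11] + [-8] = [3]

z = [3]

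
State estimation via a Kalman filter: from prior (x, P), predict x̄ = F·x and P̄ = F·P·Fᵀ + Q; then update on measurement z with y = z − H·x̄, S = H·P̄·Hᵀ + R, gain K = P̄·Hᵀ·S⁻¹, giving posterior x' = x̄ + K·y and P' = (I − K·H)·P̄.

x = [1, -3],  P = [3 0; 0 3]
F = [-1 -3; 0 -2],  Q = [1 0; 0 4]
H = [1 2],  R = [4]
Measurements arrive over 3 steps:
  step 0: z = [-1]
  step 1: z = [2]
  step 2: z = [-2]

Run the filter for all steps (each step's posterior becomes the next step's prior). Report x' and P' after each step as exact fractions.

step 0: x' = [-13/57, -8/57], P' = [812/171 -272/171; -272/171 236/171]
step 1: x' = [3478/4053, 2224/4053], P' = [44284/12159 -15704/12159; -15704/12159 16108/12159]
step 2: x' = [-1534870/869059, -167264/869059], P' = [3015692/869059 -1032504/869059; -1032504/869059 1099004/869059]

step 0: x̄ = F·x = [8, 6]
step 0: P̄ = F·P·Fᵀ + Q = [31 18; 18 16]
step 0: y = z − H·x̄ = [-21]
step 0: S = H·P̄·Hᵀ + R = [171]
step 0: K = P̄·Hᵀ·S⁻¹ = [67/171; 50/171]
step 0: x' = x̄ + K·y = [-13/57, -8/57]
step 0: P' = (I − K·H)·P̄ = [812/171 -272/171; -272/171 236/171]
step 1: x̄ = F·x = [37/57, 16/57]
step 1: P̄ = F·P·Fᵀ + Q = [1475/171 872/171; 872/171 1628/171]
step 1: y = z − H·x̄ = [15/19]
step 1: S = H·P̄·Hᵀ + R = [1351/19]
step 1: K = P̄·Hᵀ·S⁻¹ = [1073/4053; 1376/4053]
step 1: x' = x̄ + K·y = [3478/4053, 2224/4053]
step 1: P' = (I − K·H)·P̄ = [44284/12159 -15704/12159; -15704/12159 16108/12159]
step 2: x̄ = F·x = [-1450/579, -4448/4053]
step 2: P̄ = F·P·Fᵀ + Q = [15313/1737 9320/1737; 9320/1737 113068/12159]
step 2: y = z − H·x̄ = [10940/4053]
step 2: S = H·P̄·Hᵀ + R = [869059/12159]
step 2: K = P̄·Hᵀ·S⁻¹ = [237671/869059; 291376/869059]
step 2: x' = x̄ + K·y = [-1534870/869059, -167264/869059]
step 2: P' = (I − K·H)·P̄ = [3015692/869059 -1032504/869059; -1032504/869059 1099004/869059]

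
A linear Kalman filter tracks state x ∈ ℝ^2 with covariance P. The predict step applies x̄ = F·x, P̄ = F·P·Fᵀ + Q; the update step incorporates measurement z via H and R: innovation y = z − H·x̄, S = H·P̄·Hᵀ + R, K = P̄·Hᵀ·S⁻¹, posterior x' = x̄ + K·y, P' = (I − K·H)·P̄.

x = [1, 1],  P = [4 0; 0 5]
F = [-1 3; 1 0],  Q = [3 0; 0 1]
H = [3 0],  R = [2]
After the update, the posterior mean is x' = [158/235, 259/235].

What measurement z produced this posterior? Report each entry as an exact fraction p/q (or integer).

z = [2]

x̄ = F·x = [2, 1]
P̄ = F·P·Fᵀ + Q = [52 -4; -4 5]
S = H·P̄·Hᵀ + R = [470]
K = P̄·Hᵀ·S⁻¹ = [78/235; -6/235]
x' − x̄ = [-312/235, 24/235] = K·y
y = (KᵀK)⁻¹·Kᵀ·(x' − x̄) = [-4]
z = y + H·x̄ = [-4] + [6] = [2]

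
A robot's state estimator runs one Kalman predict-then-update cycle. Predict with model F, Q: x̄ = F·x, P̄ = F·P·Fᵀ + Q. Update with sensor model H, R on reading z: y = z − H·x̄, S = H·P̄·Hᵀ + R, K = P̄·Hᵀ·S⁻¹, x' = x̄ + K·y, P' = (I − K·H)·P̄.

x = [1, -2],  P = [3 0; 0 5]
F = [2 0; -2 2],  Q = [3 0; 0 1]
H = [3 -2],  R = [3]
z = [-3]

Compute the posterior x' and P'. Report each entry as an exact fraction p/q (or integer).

x̄ = F·x = [2, -6]
P̄ = F·P·Fᵀ + Q = [15 -12; -12 33]
y = z − H·x̄ = [-21]
S = H·P̄·Hᵀ + R = [414]
K = P̄·Hᵀ·S⁻¹ = [1/6; -17/69]
x' = x̄ + K·y = [-3/2, -19/23]
P' = (I − K·H)·P̄ = [7/2 5; 5 181/23]

x' = [-3/2, -19/23]
P' = [7/2 5; 5 181/23]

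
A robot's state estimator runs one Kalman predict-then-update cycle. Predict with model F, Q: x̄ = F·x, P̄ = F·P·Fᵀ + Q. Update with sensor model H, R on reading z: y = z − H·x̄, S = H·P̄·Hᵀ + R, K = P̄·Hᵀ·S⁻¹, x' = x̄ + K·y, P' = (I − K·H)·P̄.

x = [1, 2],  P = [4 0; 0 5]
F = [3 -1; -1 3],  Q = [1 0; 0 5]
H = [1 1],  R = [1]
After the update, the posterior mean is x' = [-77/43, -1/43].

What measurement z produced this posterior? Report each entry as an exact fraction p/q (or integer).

x̄ = F·x = [1, 5]
P̄ = F·P·Fᵀ + Q = [42 -27; -27 54]
S = H·P̄·Hᵀ + R = [43]
K = P̄·Hᵀ·S⁻¹ = [15/43; 27/43]
x' − x̄ = [-120/43, -216/43] = K·y
y = (KᵀK)⁻¹·Kᵀ·(x' − x̄) = [-8]
z = y + H·x̄ = [-8] + [6] = [-2]

z = [-2]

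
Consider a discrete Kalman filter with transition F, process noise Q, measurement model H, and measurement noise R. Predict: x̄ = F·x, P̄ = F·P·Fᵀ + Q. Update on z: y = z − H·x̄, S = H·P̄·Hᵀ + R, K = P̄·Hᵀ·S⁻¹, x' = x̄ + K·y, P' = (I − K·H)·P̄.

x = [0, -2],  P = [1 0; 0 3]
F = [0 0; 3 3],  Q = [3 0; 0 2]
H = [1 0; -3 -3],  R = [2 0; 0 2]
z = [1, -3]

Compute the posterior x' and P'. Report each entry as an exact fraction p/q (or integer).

x̄ = F·x = [0, -6]
P̄ = F·P·Fᵀ + Q = [3 0; 0 38]
y = z − H·x̄ = [1, -21]
S = H·P̄·Hᵀ + R = [5 -9; -9 371]
K = P̄·Hᵀ·S⁻¹ = [516/887 -9/887; -513/887 -285/887]
x' = x̄ + K·y = [705/887, 150/887]
P' = (I − K·H)·P̄ = [1032/887 -1026/887; -1026/887 1216/887]

x' = [705/887, 150/887]
P' = [1032/887 -1026/887; -1026/887 1216/887]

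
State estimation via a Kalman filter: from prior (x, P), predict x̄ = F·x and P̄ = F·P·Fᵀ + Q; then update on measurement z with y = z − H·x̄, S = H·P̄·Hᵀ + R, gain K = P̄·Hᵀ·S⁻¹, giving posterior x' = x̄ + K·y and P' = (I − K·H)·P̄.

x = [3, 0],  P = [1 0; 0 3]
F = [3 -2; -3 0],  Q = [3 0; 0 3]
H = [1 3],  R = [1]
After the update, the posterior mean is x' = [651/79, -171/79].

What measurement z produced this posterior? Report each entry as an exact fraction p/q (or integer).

x̄ = F·x = [9, -9]
P̄ = F·P·Fᵀ + Q = [24 -9; -9 12]
S = H·P̄·Hᵀ + R = [79]
K = P̄·Hᵀ·S⁻¹ = [-3/79; 27/79]
x' − x̄ = [-60/79, 540/79] = K·y
y = (KᵀK)⁻¹·Kᵀ·(x' − x̄) = [20]
z = y + H·x̄ = [20] + [-18] = [2]

z = [2]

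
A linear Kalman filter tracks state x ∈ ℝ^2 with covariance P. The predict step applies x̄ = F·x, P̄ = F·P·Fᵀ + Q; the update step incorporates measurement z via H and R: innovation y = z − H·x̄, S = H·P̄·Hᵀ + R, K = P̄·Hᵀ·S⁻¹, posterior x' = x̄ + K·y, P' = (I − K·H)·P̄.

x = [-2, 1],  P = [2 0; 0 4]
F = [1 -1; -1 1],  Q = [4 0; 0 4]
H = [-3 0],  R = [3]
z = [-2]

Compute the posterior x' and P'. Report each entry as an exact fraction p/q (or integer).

x̄ = F·x = [-3, 3]
P̄ = F·P·Fᵀ + Q = [10 -6; -6 10]
y = z − H·x̄ = [-11]
S = H·P̄·Hᵀ + R = [93]
K = P̄·Hᵀ·S⁻¹ = [-10/31; 6/31]
x' = x̄ + K·y = [17/31, 27/31]
P' = (I − K·H)·P̄ = [10/31 -6/31; -6/31 202/31]

x' = [17/31, 27/31]
P' = [10/31 -6/31; -6/31 202/31]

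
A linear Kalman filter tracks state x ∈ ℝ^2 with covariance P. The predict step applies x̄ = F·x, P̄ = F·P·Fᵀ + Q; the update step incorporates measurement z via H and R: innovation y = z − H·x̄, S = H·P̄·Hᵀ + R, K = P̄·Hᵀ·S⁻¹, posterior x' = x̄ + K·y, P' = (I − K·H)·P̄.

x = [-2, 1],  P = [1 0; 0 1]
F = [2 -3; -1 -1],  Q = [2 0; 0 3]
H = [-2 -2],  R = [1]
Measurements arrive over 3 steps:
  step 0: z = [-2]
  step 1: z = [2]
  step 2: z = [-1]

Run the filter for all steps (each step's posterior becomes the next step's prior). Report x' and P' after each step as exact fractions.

step 0: x' = [-175/89, 257/89], P' = [311/89 -295/89; -295/89 301/89]
step 1: x' = [-17385/31817, -15546/31817], P' = [107299/31817 -99642/31817; -99642/31817 99917/31817]
step 2: x' = [-1787496/3560195, 10731671/10680585], P' = [12065129/3560195 -11207363/3560195; -11207363/3560195 33710983/10680585]

step 0: x̄ = F·x = [-7, 1]
step 0: P̄ = F·P·Fᵀ + Q = [15 1; 1 5]
step 0: y = z − H·x̄ = [-14]
step 0: S = H·P̄·Hᵀ + R = [89]
step 0: K = P̄·Hᵀ·S⁻¹ = [-32/89; -12/89]
step 0: x' = x̄ + K·y = [-175/89, 257/89]
step 0: P' = (I − K·H)·P̄ = [311/89 -295/89; -295/89 301/89]
step 1: x̄ = F·x = [-1121/89, -82/89]
step 1: P̄ = F·P·Fᵀ + Q = [7671/89 -14/89; -14/89 289/89]
step 1: y = z − H·x̄ = [-2228/89]
step 1: S = H·P̄·Hᵀ + R = [31817/89]
step 1: K = P̄·Hᵀ·S⁻¹ = [-15314/31817; -550/31817]
step 1: x' = x̄ + K·y = [-17385/31817, -15546/31817]
step 1: P' = (I − K·H)·P̄ = [107299/31817 -99642/31817; -99642/31817 99917/31817]
step 2: x̄ = F·x = [11868/31817, 32931/31817]
step 2: P̄ = F·P·Fᵀ + Q = [2587787/31817 -14489/31817; -14489/31817 103383/31817]
step 2: y = z − H·x̄ = [57781/31817]
step 2: S = H·P̄·Hᵀ + R = [10680585/31817]
step 2: K = P̄·Hᵀ·S⁻¹ = [-1715532/3560195; -177788/10680585]
step 2: x' = x̄ + K·y = [-1787496/3560195, 10731671/10680585]
step 2: P' = (I − K·H)·P̄ = [12065129/3560195 -11207363/3560195; -11207363/3560195 33710983/10680585]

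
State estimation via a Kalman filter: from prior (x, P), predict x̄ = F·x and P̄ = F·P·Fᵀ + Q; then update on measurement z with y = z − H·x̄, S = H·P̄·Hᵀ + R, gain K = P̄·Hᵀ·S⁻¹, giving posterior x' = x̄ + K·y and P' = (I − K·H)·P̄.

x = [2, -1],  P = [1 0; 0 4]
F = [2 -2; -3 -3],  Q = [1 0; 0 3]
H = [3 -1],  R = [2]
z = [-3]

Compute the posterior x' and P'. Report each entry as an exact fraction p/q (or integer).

x' = [-294/131, -537/131]
P' = [726/131 2088/131; 2088/131 6252/131]

x̄ = F·x = [6, -3]
P̄ = F·P·Fᵀ + Q = [21 18; 18 48]
y = z − H·x̄ = [-24]
S = H·P̄·Hᵀ + R = [131]
K = P̄·Hᵀ·S⁻¹ = [45/131; 6/131]
x' = x̄ + K·y = [-294/131, -537/131]
P' = (I − K·H)·P̄ = [726/131 2088/131; 2088/131 6252/131]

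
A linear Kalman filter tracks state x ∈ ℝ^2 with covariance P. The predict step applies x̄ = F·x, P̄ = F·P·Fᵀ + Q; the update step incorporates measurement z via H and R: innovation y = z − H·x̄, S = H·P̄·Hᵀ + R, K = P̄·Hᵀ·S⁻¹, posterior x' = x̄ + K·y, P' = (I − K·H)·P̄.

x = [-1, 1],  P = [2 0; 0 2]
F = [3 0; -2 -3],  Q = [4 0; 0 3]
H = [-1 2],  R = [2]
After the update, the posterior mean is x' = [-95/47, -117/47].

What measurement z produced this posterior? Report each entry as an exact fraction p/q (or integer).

z = [-3]

x̄ = F·x = [-3, -1]
P̄ = F·P·Fᵀ + Q = [22 -12; -12 29]
S = H·P̄·Hᵀ + R = [188]
K = P̄·Hᵀ·S⁻¹ = [-23/94; 35/94]
x' − x̄ = [46/47, -70/47] = K·y
y = (KᵀK)⁻¹·Kᵀ·(x' − x̄) = [-4]
z = y + H·x̄ = [-4] + [1] = [-3]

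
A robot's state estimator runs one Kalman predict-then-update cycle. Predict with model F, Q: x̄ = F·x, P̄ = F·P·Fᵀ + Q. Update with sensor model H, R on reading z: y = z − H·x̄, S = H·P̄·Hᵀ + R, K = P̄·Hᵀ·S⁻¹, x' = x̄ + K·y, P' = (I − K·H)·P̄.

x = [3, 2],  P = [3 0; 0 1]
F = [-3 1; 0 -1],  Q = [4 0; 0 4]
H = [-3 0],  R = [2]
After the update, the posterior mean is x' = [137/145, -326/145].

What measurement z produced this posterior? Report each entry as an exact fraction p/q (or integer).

x̄ = F·x = [-7, -2]
P̄ = F·P·Fᵀ + Q = [32 -1; -1 5]
S = H·P̄·Hᵀ + R = [290]
K = P̄·Hᵀ·S⁻¹ = [-48/145; 3/290]
x' − x̄ = [1152/145, -36/145] = K·y
y = (KᵀK)⁻¹·Kᵀ·(x' − x̄) = [-24]
z = y + H·x̄ = [-24] + [21] = [-3]

z = [-3]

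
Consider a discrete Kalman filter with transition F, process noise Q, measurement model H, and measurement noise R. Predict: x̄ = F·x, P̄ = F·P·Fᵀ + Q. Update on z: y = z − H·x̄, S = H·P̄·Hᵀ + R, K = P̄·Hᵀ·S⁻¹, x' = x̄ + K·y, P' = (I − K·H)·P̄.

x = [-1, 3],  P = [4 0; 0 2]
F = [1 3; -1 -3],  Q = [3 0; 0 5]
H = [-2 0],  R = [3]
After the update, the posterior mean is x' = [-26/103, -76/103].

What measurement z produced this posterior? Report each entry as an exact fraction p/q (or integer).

z = [1]

x̄ = F·x = [8, -8]
P̄ = F·P·Fᵀ + Q = [25 -22; -22 27]
S = H·P̄·Hᵀ + R = [103]
K = P̄·Hᵀ·S⁻¹ = [-50/103; 44/103]
x' − x̄ = [-850/103, 748/103] = K·y
y = (KᵀK)⁻¹·Kᵀ·(x' − x̄) = [17]
z = y + H·x̄ = [17] + [-16] = [1]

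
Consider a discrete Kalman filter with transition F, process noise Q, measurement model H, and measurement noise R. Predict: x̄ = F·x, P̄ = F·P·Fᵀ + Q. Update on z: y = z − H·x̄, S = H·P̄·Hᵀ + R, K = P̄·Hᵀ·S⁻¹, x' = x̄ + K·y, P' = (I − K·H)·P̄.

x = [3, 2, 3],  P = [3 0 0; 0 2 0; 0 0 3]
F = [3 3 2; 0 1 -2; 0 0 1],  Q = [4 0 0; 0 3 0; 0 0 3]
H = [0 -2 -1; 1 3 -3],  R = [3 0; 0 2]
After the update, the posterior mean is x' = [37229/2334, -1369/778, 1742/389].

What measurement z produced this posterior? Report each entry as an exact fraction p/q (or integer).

z = [-2, -3]

x̄ = F·x = [21, -4, 3]
P̄ = F·P·Fᵀ + Q = [61 -6 6; -6 17 -6; 6 -6 6]
S = H·P̄·Hᵀ + R = [53 -96; -96 306]
K = P̄·Hᵀ·S⁻¹ = [706/1167 1901/7002; -140/389 217/2334; -58/389 -169/1167]
x' − x̄ = [-11785/2334, 1743/778, 575/389] = K·y
y = (KᵀK)⁻¹·Kᵀ·(x' − x̄) = [-7, -3]
z = y + H·x̄ = [-7, -3] + [5, 0] = [-2, -3]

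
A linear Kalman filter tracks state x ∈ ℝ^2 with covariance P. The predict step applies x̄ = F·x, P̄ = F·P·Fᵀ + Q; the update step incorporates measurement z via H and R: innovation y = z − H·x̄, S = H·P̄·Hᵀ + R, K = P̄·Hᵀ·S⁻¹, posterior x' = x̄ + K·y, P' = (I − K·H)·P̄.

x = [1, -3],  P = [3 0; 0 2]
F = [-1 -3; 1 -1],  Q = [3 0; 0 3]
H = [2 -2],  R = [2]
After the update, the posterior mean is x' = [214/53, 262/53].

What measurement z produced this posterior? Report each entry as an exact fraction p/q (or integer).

x̄ = F·x = [8, 4]
P̄ = F·P·Fᵀ + Q = [24 3; 3 8]
S = H·P̄·Hᵀ + R = [106]
K = P̄·Hᵀ·S⁻¹ = [21/53; -5/53]
x' − x̄ = [-210/53, 50/53] = K·y
y = (KᵀK)⁻¹·Kᵀ·(x' − x̄) = [-10]
z = y + H·x̄ = [-10] + [8] = [-2]

z = [-2]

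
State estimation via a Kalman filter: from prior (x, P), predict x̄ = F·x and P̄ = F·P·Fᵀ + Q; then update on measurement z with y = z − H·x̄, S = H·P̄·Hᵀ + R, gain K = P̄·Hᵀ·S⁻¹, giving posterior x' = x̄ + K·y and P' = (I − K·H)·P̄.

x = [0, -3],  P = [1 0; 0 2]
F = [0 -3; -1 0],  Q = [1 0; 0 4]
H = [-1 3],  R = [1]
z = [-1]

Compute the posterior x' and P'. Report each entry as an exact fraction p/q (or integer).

x' = [433/65, 24/13]
P' = [874/65 57/13; 57/13 20/13]

x̄ = F·x = [9, 0]
P̄ = F·P·Fᵀ + Q = [19 0; 0 5]
y = z − H·x̄ = [8]
S = H·P̄·Hᵀ + R = [65]
K = P̄·Hᵀ·S⁻¹ = [-19/65; 3/13]
x' = x̄ + K·y = [433/65, 24/13]
P' = (I − K·H)·P̄ = [874/65 57/13; 57/13 20/13]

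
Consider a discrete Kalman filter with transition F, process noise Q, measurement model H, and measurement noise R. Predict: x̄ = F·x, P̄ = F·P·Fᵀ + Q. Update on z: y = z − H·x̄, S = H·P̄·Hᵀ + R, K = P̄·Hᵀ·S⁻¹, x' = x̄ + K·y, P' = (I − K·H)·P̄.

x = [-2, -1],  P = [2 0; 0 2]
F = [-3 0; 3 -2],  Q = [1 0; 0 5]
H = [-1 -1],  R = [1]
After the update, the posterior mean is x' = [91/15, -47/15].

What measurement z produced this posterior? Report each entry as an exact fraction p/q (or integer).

z = [-3]

x̄ = F·x = [6, -4]
P̄ = F·P·Fᵀ + Q = [19 -18; -18 31]
S = H·P̄·Hᵀ + R = [15]
K = P̄·Hᵀ·S⁻¹ = [-1/15; -13/15]
x' − x̄ = [1/15, 13/15] = K·y
y = (KᵀK)⁻¹·Kᵀ·(x' − x̄) = [-1]
z = y + H·x̄ = [-1] + [-2] = [-3]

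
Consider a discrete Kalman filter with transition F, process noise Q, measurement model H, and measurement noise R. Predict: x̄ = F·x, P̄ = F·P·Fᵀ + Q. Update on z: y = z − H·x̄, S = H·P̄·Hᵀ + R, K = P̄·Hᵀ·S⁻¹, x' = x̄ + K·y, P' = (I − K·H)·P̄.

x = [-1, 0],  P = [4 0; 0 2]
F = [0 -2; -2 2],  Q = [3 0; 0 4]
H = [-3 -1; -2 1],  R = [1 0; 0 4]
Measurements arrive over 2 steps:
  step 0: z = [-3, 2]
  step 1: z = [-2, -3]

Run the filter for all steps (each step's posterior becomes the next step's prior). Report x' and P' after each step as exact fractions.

step 0: x̄ = F·x = [0, 2]
step 0: P̄ = F·P·Fᵀ + Q = [11 -8; -8 28]
step 0: y = z − H·x̄ = [-1, 0]
step 0: S = H·P̄·Hᵀ + R = [80 46; 46 108]
step 0: K = P̄·Hᵀ·S⁻¹ = [-330/1631 -625/3262; -614/1631 926/1631]
step 0: x' = x̄ + K·y = [330/1631, 3876/1631]
step 0: P' = (I − K·H)·P̄ = [316/1631 -618/1631; -618/1631 2468/1631]
step 1: x̄ = F·x = [-7752/1631, 7092/1631]
step 1: P̄ = F·P·Fᵀ + Q = [14765/1631 -12344/1631; -12344/1631 22604/1631]
step 1: y = z − H·x̄ = [-19426/1631, -3927/233]
step 1: S = H·P̄·Hᵀ + R = [83056/1631 11190/233; 11190/233 19652/233]
step 1: K = P̄·Hᵀ·S⁻¹ = [-170956/810841 -298947/1621682; -263582/810841 428838/810841]
step 1: x' = x̄ + K·y = [1403101/1621682, -562538/810841]
step 1: P' = (I − K·H)·P̄ = [153770/810841 -290354/810841; -290354/810841 1134644/810841]

step 0: x' = [330/1631, 3876/1631], P' = [316/1631 -618/1631; -618/1631 2468/1631]
step 1: x' = [1403101/1621682, -562538/810841], P' = [153770/810841 -290354/810841; -290354/810841 1134644/810841]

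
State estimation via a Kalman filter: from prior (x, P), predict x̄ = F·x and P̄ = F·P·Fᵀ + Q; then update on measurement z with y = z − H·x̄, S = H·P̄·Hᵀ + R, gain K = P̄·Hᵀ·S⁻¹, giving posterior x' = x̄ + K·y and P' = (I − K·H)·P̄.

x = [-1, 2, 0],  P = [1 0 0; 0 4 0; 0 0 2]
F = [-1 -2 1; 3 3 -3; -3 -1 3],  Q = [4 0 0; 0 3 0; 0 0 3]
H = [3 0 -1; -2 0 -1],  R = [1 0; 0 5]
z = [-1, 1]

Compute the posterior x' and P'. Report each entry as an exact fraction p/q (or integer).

x' = [-5020/13219, 16782/13219, -534/13219]
P' = [3073/13219 -7287/13219 6494/13219; -7287/13219 137154/13219 -22626/13219; 6494/13219 -22626/13219 24327/13219]

x̄ = F·x = [-3, 3, 1]
P̄ = F·P·Fᵀ + Q = [23 -33 17; -33 66 -39; 17 -39 34]
y = z − H·x̄ = [9, -4]
S = H·P̄·Hᵀ + R = [140 -121; -121 199]
K = P̄·Hᵀ·S⁻¹ = [2725/13219 -2528/13219; 765/13219 7440/13219; -4845/13219 -7463/13219]
x' = x̄ + K·y = [-5020/13219, 16782/13219, -534/13219]
P' = (I − K·H)·P̄ = [3073/13219 -7287/13219 6494/13219; -7287/13219 137154/13219 -22626/13219; 6494/13219 -22626/13219 24327/13219]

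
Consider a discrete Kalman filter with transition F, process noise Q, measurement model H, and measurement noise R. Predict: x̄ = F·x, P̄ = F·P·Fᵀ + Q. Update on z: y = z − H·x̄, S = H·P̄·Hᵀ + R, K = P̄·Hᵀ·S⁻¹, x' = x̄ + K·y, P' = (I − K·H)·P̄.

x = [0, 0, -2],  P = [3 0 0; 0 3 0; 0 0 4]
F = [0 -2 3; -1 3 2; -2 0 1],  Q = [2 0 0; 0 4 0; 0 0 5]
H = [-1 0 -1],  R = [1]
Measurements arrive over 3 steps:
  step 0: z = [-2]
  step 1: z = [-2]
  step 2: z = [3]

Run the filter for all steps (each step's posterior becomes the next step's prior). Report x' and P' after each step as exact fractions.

step 0: x' = [11/24, -23/12, 23/16], P' = [239/24 -83/12 -149/16; -83/12 275/6 57/8; -149/16 57/8 309/32]
step 1: x' = [8669/2192, -410/137, -4245/2192], P' = [185705/4384 -21317/137 -182949/4384; -21317/137 86088/137 21310/137; -182949/4384 21310/137 184565/4384]
step 2: x' = [14005165/1309508, -27791947/654754, -17962933/1309508], P' = [746492873/2619016 -365146691/327377 -742362773/2619016; -365146691/327377 1448344806/327377 727776663/654754; -742362773/2619016 727776663/654754 740842921/2619016]

step 0: x̄ = F·x = [-6, -4, -2]
step 0: P̄ = F·P·Fᵀ + Q = [50 6 12; 6 50 14; 12 14 21]
step 0: y = z − H·x̄ = [-10]
step 0: S = H·P̄·Hᵀ + R = [96]
step 0: K = P̄·Hᵀ·S⁻¹ = [-31/48; -5/24; -11/32]
step 0: x' = x̄ + K·y = [11/24, -23/12, 23/16]
step 0: P' = (I − K·H)·P̄ = [239/24 -83/12 -149/16; -83/12 275/6 57/8; -149/16 57/8 309/32]
step 1: x̄ = F·x = [391/48, -10/3, 25/48]
step 1: P̄ = F·P·Fᵀ + Q = [17927/96 -502/3 4121/96; -502/3 1888/3 446/3; 4121/96 446/3 8807/96]
step 1: y = z − H·x̄ = [20/3]
step 1: S = H·P̄·Hᵀ + R = [1096/3]
step 1: K = P̄·Hᵀ·S⁻¹ = [-689/1096; 7/137; -101/274]
step 1: x' = x̄ + K·y = [8669/2192, -410/137, -4245/2192]
step 1: P' = (I − K·H)·P̄ = [185705/4384 -21317/137 -182949/4384; -21317/137 86088/137 21310/137; -182949/4384 21310/137 184565/4384]
step 2: x̄ = F·x = [385/2192, -36839/2192, -21583/2192]
step 2: P̄ = F·P·Fᵀ + Q = [4506077/4384 -12827347/4384 -2441027/4384; -12827347/4384 38742545/4384 7793909/4384; -2441027/4384 7793909/4384 1681101/4384]
step 2: y = z − H·x̄ = [-7311/1096]
step 2: S = H·P̄·Hᵀ + R = [327377/1096]
step 2: K = P̄·Hᵀ·S⁻¹ = [-1032525/654754; 2516719/654754; 379963/654754]
step 2: x' = x̄ + K·y = [14005165/1309508, -27791947/654754, -17962933/1309508]
step 2: P' = (I − K·H)·P̄ = [746492873/2619016 -365146691/327377 -742362773/2619016; -365146691/327377 1448344806/327377 727776663/654754; -742362773/2619016 727776663/654754 740842921/2619016]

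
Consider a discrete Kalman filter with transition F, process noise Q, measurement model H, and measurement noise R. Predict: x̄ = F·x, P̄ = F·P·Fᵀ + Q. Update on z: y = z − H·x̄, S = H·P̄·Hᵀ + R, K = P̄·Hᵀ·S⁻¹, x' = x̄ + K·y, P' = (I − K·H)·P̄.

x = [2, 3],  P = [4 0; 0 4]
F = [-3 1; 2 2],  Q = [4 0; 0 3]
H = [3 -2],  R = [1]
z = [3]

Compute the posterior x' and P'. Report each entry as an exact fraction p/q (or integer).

x̄ = F·x = [-3, 10]
P̄ = F·P·Fᵀ + Q = [44 -16; -16 35]
y = z − H·x̄ = [32]
S = H·P̄·Hᵀ + R = [729]
K = P̄·Hᵀ·S⁻¹ = [164/729; -118/729]
x' = x̄ + K·y = [3061/729, 3514/729]
P' = (I − K·H)·P̄ = [5180/729 7688/729; 7688/729 11591/729]

x' = [3061/729, 3514/729]
P' = [5180/729 7688/729; 7688/729 11591/729]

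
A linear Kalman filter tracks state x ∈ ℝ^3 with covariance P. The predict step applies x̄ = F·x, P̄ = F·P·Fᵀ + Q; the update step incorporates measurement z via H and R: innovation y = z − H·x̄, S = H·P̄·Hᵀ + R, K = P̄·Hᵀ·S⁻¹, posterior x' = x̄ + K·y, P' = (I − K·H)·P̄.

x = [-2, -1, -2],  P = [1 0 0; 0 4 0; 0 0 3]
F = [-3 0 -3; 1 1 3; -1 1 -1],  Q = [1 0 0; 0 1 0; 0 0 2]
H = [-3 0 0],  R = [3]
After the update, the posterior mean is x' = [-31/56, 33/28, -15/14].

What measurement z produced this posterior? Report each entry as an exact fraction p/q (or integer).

z = [2]

x̄ = F·x = [12, -9, 3]
P̄ = F·P·Fᵀ + Q = [37 -30 12; -30 33 -6; 12 -6 10]
S = H·P̄·Hᵀ + R = [336]
K = P̄·Hᵀ·S⁻¹ = [-37/112; 15/56; -3/28]
x' − x̄ = [-703/56, 285/28, -57/14] = K·y
y = (KᵀK)⁻¹·Kᵀ·(x' − x̄) = [38]
z = y + H·x̄ = [38] + [-36] = [2]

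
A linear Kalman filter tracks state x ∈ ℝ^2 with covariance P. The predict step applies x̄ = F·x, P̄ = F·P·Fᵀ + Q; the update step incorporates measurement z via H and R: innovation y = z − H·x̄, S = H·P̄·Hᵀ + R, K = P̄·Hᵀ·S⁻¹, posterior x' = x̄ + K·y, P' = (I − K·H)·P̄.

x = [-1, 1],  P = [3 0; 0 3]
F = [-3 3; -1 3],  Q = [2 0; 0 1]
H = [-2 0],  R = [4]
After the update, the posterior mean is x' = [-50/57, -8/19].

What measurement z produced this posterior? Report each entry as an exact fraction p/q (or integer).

z = [2]

x̄ = F·x = [6, 4]
P̄ = F·P·Fᵀ + Q = [56 36; 36 31]
S = H·P̄·Hᵀ + R = [228]
K = P̄·Hᵀ·S⁻¹ = [-28/57; -6/19]
x' − x̄ = [-392/57, -84/19] = K·y
y = (KᵀK)⁻¹·Kᵀ·(x' − x̄) = [14]
z = y + H·x̄ = [14] + [-12] = [2]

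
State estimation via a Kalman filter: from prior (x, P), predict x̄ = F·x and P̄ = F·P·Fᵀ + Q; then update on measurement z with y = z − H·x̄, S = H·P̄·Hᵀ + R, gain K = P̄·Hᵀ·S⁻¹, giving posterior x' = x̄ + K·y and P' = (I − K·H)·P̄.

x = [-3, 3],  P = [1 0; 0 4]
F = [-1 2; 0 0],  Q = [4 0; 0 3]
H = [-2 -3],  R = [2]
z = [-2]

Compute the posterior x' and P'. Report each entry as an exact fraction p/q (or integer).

x' = [345/113, -144/113]
P' = [609/113 -378/113; -378/113 258/113]

x̄ = F·x = [9, 0]
P̄ = F·P·Fᵀ + Q = [21 0; 0 3]
y = z − H·x̄ = [16]
S = H·P̄·Hᵀ + R = [113]
K = P̄·Hᵀ·S⁻¹ = [-42/113; -9/113]
x' = x̄ + K·y = [345/113, -144/113]
P' = (I − K·H)·P̄ = [609/113 -378/113; -378/113 258/113]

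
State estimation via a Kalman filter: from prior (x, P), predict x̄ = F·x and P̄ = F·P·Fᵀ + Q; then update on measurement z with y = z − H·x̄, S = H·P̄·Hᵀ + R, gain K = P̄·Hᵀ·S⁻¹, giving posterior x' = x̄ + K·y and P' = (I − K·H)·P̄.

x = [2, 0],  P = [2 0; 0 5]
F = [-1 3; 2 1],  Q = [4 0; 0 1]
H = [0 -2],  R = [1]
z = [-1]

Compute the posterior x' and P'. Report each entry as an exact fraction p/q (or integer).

x̄ = F·x = [-2, 4]
P̄ = F·P·Fᵀ + Q = [51 11; 11 14]
y = z − H·x̄ = [7]
S = H·P̄·Hᵀ + R = [57]
K = P̄·Hᵀ·S⁻¹ = [-22/57; -28/57]
x' = x̄ + K·y = [-268/57, 32/57]
P' = (I − K·H)·P̄ = [2423/57 11/57; 11/57 14/57]

x' = [-268/57, 32/57]
P' = [2423/57 11/57; 11/57 14/57]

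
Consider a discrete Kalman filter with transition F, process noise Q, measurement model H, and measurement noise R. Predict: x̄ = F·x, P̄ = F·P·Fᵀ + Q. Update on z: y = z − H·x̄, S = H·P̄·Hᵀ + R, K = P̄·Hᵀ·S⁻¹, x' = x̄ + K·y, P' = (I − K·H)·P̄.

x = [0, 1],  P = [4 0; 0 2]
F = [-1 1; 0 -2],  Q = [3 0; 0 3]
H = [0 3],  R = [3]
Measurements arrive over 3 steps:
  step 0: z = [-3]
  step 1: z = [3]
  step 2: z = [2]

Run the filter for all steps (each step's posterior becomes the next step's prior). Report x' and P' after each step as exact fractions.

step 0: x' = [11/17, -35/34], P' = [129/17 -2/17; -2/17 11/34]
step 1: x' = [-87/59, 127/118], P' = [2591/236 -15/236; -15/236 73/236]
step 2: x' = [3383/1618, 373/809], P' = [23127/1618 -44/809; -44/809 250/809]

step 0: x̄ = F·x = [1, -2]
step 0: P̄ = F·P·Fᵀ + Q = [9 -4; -4 11]
step 0: y = z − H·x̄ = [3]
step 0: S = H·P̄·Hᵀ + R = [102]
step 0: K = P̄·Hᵀ·S⁻¹ = [-2/17; 11/34]
step 0: x' = x̄ + K·y = [11/17, -35/34]
step 0: P' = (I − K·H)·P̄ = [129/17 -2/17; -2/17 11/34]
step 1: x̄ = F·x = [-57/34, 35/17]
step 1: P̄ = F·P·Fᵀ + Q = [379/34 -15/17; -15/17 73/17]
step 1: y = z − H·x̄ = [-54/17]
step 1: S = H·P̄·Hᵀ + R = [708/17]
step 1: K = P̄·Hᵀ·S⁻¹ = [-15/236; 73/236]
step 1: x' = x̄ + K·y = [-87/59, 127/118]
step 1: P' = (I − K·H)·P̄ = [2591/236 -15/236; -15/236 73/236]
step 2: x̄ = F·x = [301/118, -127/59]
step 2: P̄ = F·P·Fᵀ + Q = [1701/118 -44/59; -44/59 250/59]
step 2: y = z − H·x̄ = [499/59]
step 2: S = H·P̄·Hᵀ + R = [2427/59]
step 2: K = P̄·Hᵀ·S⁻¹ = [-44/809; 250/809]
step 2: x' = x̄ + K·y = [3383/1618, 373/809]
step 2: P' = (I − K·H)·P̄ = [23127/1618 -44/809; -44/809 250/809]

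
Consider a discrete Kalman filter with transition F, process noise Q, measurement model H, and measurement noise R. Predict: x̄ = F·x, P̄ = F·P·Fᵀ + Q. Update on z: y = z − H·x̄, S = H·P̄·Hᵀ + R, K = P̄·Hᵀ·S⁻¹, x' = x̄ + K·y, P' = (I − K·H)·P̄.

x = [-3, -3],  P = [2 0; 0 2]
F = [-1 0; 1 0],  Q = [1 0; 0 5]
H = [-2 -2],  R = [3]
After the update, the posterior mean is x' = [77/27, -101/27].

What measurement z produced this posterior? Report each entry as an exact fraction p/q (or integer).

z = [2]

x̄ = F·x = [3, -3]
P̄ = F·P·Fᵀ + Q = [3 -2; -2 7]
S = H·P̄·Hᵀ + R = [27]
K = P̄·Hᵀ·S⁻¹ = [-2/27; -10/27]
x' − x̄ = [-4/27, -20/27] = K·y
y = (KᵀK)⁻¹·Kᵀ·(x' − x̄) = [2]
z = y + H·x̄ = [2] + [0] = [2]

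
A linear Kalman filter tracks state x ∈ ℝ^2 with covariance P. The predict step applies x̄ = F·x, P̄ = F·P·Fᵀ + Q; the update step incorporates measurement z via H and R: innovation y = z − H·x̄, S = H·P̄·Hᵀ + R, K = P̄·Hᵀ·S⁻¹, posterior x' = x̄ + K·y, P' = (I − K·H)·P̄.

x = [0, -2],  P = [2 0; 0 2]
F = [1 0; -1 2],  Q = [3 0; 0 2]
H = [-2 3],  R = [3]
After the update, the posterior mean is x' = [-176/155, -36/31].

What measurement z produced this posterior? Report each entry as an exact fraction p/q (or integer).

z = [-1]

x̄ = F·x = [0, -4]
P̄ = F·P·Fᵀ + Q = [5 -2; -2 12]
S = H·P̄·Hᵀ + R = [155]
K = P̄·Hᵀ·S⁻¹ = [-16/155; 8/31]
x' − x̄ = [-176/155, 88/31] = K·y
y = (KᵀK)⁻¹·Kᵀ·(x' − x̄) = [11]
z = y + H·x̄ = [11] + [-12] = [-1]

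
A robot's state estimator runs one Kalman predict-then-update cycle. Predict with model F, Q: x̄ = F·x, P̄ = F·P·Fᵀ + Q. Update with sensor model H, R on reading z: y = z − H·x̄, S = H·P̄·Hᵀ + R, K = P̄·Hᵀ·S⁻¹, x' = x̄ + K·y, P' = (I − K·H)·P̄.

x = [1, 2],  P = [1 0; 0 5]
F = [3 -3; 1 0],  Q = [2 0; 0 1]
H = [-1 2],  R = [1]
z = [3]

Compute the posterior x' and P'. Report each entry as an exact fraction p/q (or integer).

x' = [-59/53, 51/53]
P' = [468/53 209/53; 209/53 105/53]

x̄ = F·x = [-3, 1]
P̄ = F·P·Fᵀ + Q = [56 3; 3 2]
y = z − H·x̄ = [-2]
S = H·P̄·Hᵀ + R = [53]
K = P̄·Hᵀ·S⁻¹ = [-50/53; 1/53]
x' = x̄ + K·y = [-59/53, 51/53]
P' = (I − K·H)·P̄ = [468/53 209/53; 209/53 105/53]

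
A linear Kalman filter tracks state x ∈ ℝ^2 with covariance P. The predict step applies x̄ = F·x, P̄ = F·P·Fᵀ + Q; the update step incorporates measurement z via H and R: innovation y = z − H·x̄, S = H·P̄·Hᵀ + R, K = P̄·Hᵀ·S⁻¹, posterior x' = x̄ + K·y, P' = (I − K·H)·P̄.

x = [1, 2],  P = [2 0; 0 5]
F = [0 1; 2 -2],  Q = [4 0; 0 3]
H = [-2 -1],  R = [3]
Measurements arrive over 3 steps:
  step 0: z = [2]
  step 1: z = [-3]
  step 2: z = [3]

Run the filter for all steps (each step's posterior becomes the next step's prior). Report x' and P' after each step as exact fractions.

step 0: x' = [14/15, -52/15], P' = [103/15 -194/15; -194/15 809/30]
step 1: x' = [-1438/371, 7927/742], P' = [18189/742 -18591/371; -18591/371 78063/742]
step 2: x' = [78312/11135, -153081/8908], P' = [854397/22270 -352023/4454; -352023/4454 1475205/8908]

step 0: x̄ = F·x = [2, -2]
step 0: P̄ = F·P·Fᵀ + Q = [9 -10; -10 31]
step 0: y = z − H·x̄ = [4]
step 0: S = H·P̄·Hᵀ + R = [30]
step 0: K = P̄·Hᵀ·S⁻¹ = [-4/15; -11/30]
step 0: x' = x̄ + K·y = [14/15, -52/15]
step 0: P' = (I − K·H)·P̄ = [103/15 -194/15; -194/15 809/30]
step 1: x̄ = F·x = [-52/15, 44/5]
step 1: P̄ = F·P·Fᵀ + Q = [929/30 -399/5; -399/5 1209/5]
step 1: y = z − H·x̄ = [-17/15]
step 1: S = H·P̄·Hᵀ + R = [742/15]
step 1: K = P̄·Hᵀ·S⁻¹ = [134/371; -1233/742]
step 1: x' = x̄ + K·y = [-1438/371, 7927/742]
step 1: P' = (I − K·H)·P̄ = [18189/742 -18591/371; -18591/371 78063/742]
step 2: x̄ = F·x = [7927/742, -10803/371]
step 2: P̄ = F·P·Fᵀ + Q = [81031/742 -115245/371; -115245/371 342345/371]
step 2: y = z − H·x̄ = [-1763/371]
step 2: S = H·P̄·Hᵀ + R = [44540/371]
step 2: K = P̄·Hᵀ·S⁻¹ = [17107/22270; -22371/8908]
step 2: x' = x̄ + K·y = [78312/11135, -153081/8908]
step 2: P' = (I − K·H)·P̄ = [854397/22270 -352023/4454; -352023/4454 1475205/8908]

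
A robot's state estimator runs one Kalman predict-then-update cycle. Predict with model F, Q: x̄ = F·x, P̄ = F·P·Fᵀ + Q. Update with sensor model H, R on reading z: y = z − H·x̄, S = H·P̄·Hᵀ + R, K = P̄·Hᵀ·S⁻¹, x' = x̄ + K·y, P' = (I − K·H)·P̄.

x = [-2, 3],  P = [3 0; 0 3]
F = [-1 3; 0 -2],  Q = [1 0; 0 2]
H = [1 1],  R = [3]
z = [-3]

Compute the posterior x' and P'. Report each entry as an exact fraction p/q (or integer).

x̄ = F·x = [11, -6]
P̄ = F·P·Fᵀ + Q = [31 -18; -18 14]
y = z − H·x̄ = [-8]
S = H·P̄·Hᵀ + R = [12]
K = P̄·Hᵀ·S⁻¹ = [13/12; -1/3]
x' = x̄ + K·y = [7/3, -10/3]
P' = (I − K·H)·P̄ = [203/12 -41/3; -41/3 38/3]

x' = [7/3, -10/3]
P' = [203/12 -41/3; -41/3 38/3]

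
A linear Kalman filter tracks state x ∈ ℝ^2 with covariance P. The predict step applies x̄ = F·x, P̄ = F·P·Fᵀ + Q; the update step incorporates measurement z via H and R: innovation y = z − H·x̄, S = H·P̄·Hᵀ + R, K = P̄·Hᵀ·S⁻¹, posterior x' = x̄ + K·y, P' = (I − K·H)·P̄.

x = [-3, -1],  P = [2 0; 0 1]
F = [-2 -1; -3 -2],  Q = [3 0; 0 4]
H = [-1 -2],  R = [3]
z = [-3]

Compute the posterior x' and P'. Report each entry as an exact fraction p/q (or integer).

x̄ = F·x = [7, 11]
P̄ = F·P·Fᵀ + Q = [12 14; 14 26]
y = z − H·x̄ = [26]
S = H·P̄·Hᵀ + R = [175]
K = P̄·Hᵀ·S⁻¹ = [-8/35; -66/175]
x' = x̄ + K·y = [37/35, 209/175]
P' = (I − K·H)·P̄ = [20/7 -38/35; -38/35 194/175]

x' = [37/35, 209/175]
P' = [20/7 -38/35; -38/35 194/175]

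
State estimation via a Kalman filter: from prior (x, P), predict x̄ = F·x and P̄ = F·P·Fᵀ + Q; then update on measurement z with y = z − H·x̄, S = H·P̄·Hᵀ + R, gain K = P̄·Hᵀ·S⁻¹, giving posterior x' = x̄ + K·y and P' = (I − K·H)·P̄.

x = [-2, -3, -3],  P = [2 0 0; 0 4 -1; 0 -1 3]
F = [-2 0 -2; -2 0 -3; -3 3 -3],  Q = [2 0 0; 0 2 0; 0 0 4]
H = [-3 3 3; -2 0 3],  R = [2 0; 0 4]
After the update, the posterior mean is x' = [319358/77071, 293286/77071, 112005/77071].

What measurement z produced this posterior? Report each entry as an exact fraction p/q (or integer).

x̄ = F·x = [10, 13, 6]
P̄ = F·P·Fᵀ + Q = [22 26 36; 26 37 48; 36 48 103]
S = H·P̄·Hᵀ + R = [1208 795; 795 587]
K = P̄·Hᵀ·S⁻¹ = [19560/77071 -18088/77071; 30759/77071 -29579/77071; 14100/77071 12021/77071]
x' − x̄ = [-451352/77071, -708637/77071, -350421/77071] = K·y
y = (KᵀK)⁻¹·Kᵀ·(x' − x̄) = [-24, -1]
z = y + H·x̄ = [-24, -1] + [27, -2] = [3, -3]

z = [3, -3]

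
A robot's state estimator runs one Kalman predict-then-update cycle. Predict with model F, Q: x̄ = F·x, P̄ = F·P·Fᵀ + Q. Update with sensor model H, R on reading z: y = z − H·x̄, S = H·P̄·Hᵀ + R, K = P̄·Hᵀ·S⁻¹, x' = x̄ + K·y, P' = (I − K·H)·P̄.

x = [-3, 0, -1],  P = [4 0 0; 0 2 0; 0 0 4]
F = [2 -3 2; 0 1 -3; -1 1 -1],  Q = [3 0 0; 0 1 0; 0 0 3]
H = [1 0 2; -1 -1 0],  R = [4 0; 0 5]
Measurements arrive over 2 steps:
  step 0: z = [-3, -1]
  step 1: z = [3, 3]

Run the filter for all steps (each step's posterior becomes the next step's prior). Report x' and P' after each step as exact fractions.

step 0: x̄ = F·x = [-8, 3, 4]
step 0: P̄ = F·P·Fᵀ + Q = [53 -30 -22; -30 39 14; -22 14 13]
step 0: y = z − H·x̄ = [-3, -6]
step 0: S = H·P̄·Hᵀ + R = [21 -7; -7 37]
step 0: K = P̄·Hᵀ·S⁻¹ = [43/182 -15/26; -137/728 -29/104; 51/182 7/26]
step 0: x' = x̄ + K·y = [-955/182, 3813/728, 281/182]
step 0: P' = (I − K·H)·P̄ = [3422/91 -6319/182 -1668/91; -6319/182 26291/728 3091/182; -1668/91 3091/182 885/91]
step 1: x̄ = F·x = [-16831/728, 63/104, 6509/728]
step 1: P̄ = F·P·Fᵀ + Q = [424819/728 6309/104 -158969/728; 6309/104 2365/104 -2383/104; -158969/728 -2383/104 62067/728]
step 1: y = z − H·x̄ = [5997/728, -7103/364]
step 1: S = H·P̄·Hᵀ + R = [40123/728 -58841/364; -58841/364 133335/182]
step 1: K = P̄·Hᵀ·S⁻¹ = [1245311/5185541 -4285024/5185541; -951106/5185541 -1600419/10371082; 1436775/5185541 2024830/5185541]
step 1: x' = x̄ + K·y = [-26011895/5185541, 10921452/5185541, 18687213/5185541]
step 1: P' = (I − K·H)·P̄ = [82715840/5185541 -61290720/5185541 -38867298/5185541; -61290720/5185541 130583535/10371082 28743148/5185541; -38867298/5185541 28743148/5185541 22307199/5185541]

step 0: x' = [-955/182, 3813/728, 281/182], P' = [3422/91 -6319/182 -1668/91; -6319/182 26291/728 3091/182; -1668/91 3091/182 885/91]
step 1: x' = [-26011895/5185541, 10921452/5185541, 18687213/5185541], P' = [82715840/5185541 -61290720/5185541 -38867298/5185541; -61290720/5185541 130583535/10371082 28743148/5185541; -38867298/5185541 28743148/5185541 22307199/5185541]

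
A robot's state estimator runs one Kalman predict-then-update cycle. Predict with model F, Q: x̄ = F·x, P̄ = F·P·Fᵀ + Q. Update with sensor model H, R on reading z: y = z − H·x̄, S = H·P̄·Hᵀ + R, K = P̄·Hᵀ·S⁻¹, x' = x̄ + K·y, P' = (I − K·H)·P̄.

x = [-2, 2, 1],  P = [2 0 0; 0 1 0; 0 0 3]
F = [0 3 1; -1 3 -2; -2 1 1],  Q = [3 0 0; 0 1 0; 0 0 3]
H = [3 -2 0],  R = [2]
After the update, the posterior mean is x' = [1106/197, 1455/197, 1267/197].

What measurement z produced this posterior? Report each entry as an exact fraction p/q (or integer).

z = [2]

x̄ = F·x = [7, 6, 7]
P̄ = F·P·Fᵀ + Q = [15 3 6; 3 24 1; 6 1 15]
S = H·P̄·Hᵀ + R = [197]
K = P̄·Hᵀ·S⁻¹ = [39/197; -39/197; 16/197]
x' − x̄ = [-273/197, 273/197, -112/197] = K·y
y = (KᵀK)⁻¹·Kᵀ·(x' − x̄) = [-7]
z = y + H·x̄ = [-7] + [9] = [2]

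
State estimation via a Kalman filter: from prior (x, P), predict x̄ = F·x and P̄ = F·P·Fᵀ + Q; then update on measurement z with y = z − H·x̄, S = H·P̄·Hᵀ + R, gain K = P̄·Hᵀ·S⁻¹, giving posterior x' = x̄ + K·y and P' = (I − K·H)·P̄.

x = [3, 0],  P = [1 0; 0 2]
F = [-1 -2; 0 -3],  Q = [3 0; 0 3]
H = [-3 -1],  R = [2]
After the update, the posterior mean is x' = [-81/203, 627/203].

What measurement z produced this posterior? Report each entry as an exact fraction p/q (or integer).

x̄ = F·x = [-3, 0]
P̄ = F·P·Fᵀ + Q = [12 12; 12 21]
S = H·P̄·Hᵀ + R = [203]
K = P̄·Hᵀ·S⁻¹ = [-48/203; -57/203]
x' − x̄ = [528/203, 627/203] = K·y
y = (KᵀK)⁻¹·Kᵀ·(x' − x̄) = [-11]
z = y + H·x̄ = [-11] + [9] = [-2]

z = [-2]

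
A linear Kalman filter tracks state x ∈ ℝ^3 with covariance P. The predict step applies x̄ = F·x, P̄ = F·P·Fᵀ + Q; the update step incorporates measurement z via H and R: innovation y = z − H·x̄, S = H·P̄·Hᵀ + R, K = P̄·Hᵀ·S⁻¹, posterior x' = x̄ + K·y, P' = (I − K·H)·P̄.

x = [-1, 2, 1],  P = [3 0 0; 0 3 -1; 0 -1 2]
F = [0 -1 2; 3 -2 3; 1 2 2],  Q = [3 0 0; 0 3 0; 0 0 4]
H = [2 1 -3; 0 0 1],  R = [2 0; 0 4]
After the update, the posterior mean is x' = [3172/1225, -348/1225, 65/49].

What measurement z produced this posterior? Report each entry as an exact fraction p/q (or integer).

z = [1, 1]

x̄ = F·x = [0, -4, 5]
P̄ = F·P·Fᵀ + Q = [18 25 0; 25 72 7; 0 7 19]
S = H·P̄·Hᵀ + R = [375 -50; -50 23]
K = P̄·Hᵀ·S⁻¹ = [1403/6125 122/245; 2673/6125 307/245; -8/245 37/49]
x' − x̄ = [3172/1225, 4552/1225, -180/49] = K·y
y = (KᵀK)⁻¹·Kᵀ·(x' − x̄) = [20, -4]
z = y + H·x̄ = [20, -4] + [-19, 5] = [1, 1]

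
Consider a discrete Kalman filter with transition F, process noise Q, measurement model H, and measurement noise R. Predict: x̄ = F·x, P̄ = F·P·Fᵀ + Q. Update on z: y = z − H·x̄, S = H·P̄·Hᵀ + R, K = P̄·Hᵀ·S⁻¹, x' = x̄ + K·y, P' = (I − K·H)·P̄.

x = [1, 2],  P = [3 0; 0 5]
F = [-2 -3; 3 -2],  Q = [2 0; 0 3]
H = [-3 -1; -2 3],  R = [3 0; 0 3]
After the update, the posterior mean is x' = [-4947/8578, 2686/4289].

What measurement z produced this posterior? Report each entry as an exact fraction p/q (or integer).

z = [1, 3]

x̄ = F·x = [-8, -1]
P̄ = F·P·Fᵀ + Q = [59 12; 12 50]
S = H·P̄·Hᵀ + R = [656 120; 120 545]
K = P̄·Hᵀ·S⁻¹ = [-18633/68624 -3889/42890; -6199/34312 5811/21445]
x' − x̄ = [63677/8578, 6975/4289] = K·y
y = (KᵀK)⁻¹·Kᵀ·(x' − x̄) = [-24, -10]
z = y + H·x̄ = [-24, -10] + [25, 13] = [1, 3]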